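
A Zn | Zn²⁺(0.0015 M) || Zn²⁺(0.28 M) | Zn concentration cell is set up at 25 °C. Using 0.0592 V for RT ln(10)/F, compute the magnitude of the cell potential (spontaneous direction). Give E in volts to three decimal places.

+0.067 V

For a concentration cell E°cell = 0. The 0.28 M side is the cathode (reduction is favoured where [Zn²⁺] is higher).
With n = 2, E = −(0.0592/2) log([Zn²⁺]ₐₙ/[Zn²⁺]꜀ₐₜ) = −(0.0592/2) log(0.0015/0.28) = −(0.0592/2)(-2.271) = +0.067 V.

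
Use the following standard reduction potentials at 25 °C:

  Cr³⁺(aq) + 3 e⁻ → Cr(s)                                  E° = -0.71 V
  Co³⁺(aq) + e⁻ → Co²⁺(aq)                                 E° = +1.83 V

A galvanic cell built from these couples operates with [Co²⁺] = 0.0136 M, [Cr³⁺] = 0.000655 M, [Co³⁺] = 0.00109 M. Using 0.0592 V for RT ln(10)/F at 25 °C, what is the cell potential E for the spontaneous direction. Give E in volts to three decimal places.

Co³⁺/Co²⁺ is the cathode (higher E°), Cr³⁺/Cr the anode: E°cell = +1.83 − (-0.71) = +2.54 V, n = 3.
Overall: 3 Co³⁺(aq) + Cr(s) → 3 Co²⁺(aq) + Cr³⁺(aq)
Q = [Co²⁺]^3·[Cr³⁺] / ([Co³⁺]^3); log Q = 0.105.
E = E° − (0.0592/n) log Q = +2.54 − (0.0592/3)(0.105) = +2.538 V.

+2.538 V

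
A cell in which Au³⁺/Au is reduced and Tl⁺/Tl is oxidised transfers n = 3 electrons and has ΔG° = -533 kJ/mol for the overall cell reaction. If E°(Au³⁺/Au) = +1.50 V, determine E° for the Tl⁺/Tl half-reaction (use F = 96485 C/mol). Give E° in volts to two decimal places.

E°cell = −ΔG°/(nF) = −(-533×10³)/((3)(96485)) = +1.841 V.
Since Au³⁺/Au is the cathode and Tl⁺/Tl the anode, E°cell = E°(Au³⁺/Au) − E°(Tl⁺/Tl).
So E°(Tl⁺/Tl) = E°(Au³⁺/Au) − E°cell = (+1.50) − (+1.841) = -0.34 V.

-0.34 V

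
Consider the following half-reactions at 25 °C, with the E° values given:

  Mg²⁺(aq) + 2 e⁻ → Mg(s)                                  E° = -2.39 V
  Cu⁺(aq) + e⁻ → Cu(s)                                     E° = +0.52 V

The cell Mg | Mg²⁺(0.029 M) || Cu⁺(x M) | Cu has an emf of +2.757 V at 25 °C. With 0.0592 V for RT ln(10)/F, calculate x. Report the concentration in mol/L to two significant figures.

Cu⁺/Cu is the cathode, Mg²⁺/Mg the anode: E°cell = +2.91 V, n = 2.
Overall reaction: 2 Cu⁺(aq) + Mg(s) → 2 Cu(s) + Mg²⁺(aq); Q = [Mg²⁺]^1/[Cu⁺]^2.
From E = E° − (0.0592/n) log Q: log Q = (E° − E)·n/0.0592 = (+2.91 − (+2.757))·2/0.0592 = 5.1689.
So 2·log[Cu⁺] = 1·log(0.029) − log Q = -1.5376 − (5.1689) = -6.7065; log[Cu⁺] = -6.7065 / 2 = -3.3533; [Cu⁺] = 10^(-3.3533) ≈ 0.00044 M.

0.00044 M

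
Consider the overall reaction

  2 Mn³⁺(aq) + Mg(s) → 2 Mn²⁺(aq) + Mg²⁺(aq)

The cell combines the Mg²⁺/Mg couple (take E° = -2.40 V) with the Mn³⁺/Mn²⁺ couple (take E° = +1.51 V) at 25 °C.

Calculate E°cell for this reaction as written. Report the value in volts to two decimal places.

+3.91 V

The Mn³⁺/Mn²⁺ couple has the higher reduction potential, so it is the cathode; Mg²⁺/Mg is oxidised at the anode.
E°cell = E°(cathode) − E°(anode) = (+1.51) − (-2.40) = +3.91 V.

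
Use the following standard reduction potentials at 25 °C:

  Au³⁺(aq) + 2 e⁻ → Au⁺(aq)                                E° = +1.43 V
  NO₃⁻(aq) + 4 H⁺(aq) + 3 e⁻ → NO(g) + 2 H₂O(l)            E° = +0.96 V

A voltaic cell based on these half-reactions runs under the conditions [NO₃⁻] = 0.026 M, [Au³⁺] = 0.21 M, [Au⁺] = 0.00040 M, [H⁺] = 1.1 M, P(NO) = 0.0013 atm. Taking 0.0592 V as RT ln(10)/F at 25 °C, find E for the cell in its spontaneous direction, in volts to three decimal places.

+0.522 V

Au³⁺/Au⁺ is the cathode (higher E°), NO₃⁻/NO the anode: E°cell = +1.43 − (+0.96) = +0.47 V, n = 6.
Overall: 3 Au³⁺(aq) + 2 NO(g) + 4 H₂O(l) → 3 Au⁺(aq) + 2 NO₃⁻(aq) + 8 H⁺(aq)
Q = [Au⁺]^3·[NO₃⁻]^2·[H⁺]^8 / ([Au³⁺]^3·P(NO)^2); log Q = -5.227.
E = E° − (0.0592/n) log Q = +0.47 − (0.0592/6)(-5.227) = +0.522 V.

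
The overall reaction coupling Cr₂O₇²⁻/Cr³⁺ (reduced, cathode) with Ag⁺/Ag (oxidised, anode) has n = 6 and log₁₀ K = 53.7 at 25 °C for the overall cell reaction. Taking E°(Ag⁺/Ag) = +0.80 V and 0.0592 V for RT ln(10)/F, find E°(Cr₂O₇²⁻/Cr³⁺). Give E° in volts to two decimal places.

+1.33 V

E°cell = (0.0592/n)·log K = (0.0592/6)(53.7) = +0.530 V.
Since Cr₂O₇²⁻/Cr³⁺ is the cathode and Ag⁺/Ag the anode, E°cell = E°(Cr₂O₇²⁻/Cr³⁺) − E°(Ag⁺/Ag).
So E°(Cr₂O₇²⁻/Cr³⁺) = E°cell + E°(Ag⁺/Ag) = +0.530 + (+0.80) = +1.33 V.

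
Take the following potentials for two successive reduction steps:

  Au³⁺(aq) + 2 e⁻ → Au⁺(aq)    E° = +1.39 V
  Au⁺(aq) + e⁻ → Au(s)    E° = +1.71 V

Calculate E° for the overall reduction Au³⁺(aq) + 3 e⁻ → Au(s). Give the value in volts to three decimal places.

Since ΔG° = −nFE° is additive over sequential reductions, n₃E°₃ = n₁E°₁ + n₂E°₂.
E°₃ = (2×+1.39 + 1×+1.71) / 3 = (+4.490) / 3 = +1.497 V.

+1.497 V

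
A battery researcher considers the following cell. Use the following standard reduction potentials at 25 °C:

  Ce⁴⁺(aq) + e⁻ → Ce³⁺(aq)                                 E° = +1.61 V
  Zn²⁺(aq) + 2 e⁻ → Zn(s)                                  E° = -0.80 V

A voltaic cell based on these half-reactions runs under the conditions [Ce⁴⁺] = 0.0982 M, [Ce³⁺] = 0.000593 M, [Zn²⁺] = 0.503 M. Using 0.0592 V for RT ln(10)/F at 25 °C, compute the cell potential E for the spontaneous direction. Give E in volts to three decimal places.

+2.550 V

Ce⁴⁺/Ce³⁺ is the cathode (higher E°), Zn²⁺/Zn the anode: E°cell = +1.61 − (-0.80) = +2.41 V, n = 2.
Overall: 2 Ce⁴⁺(aq) + Zn(s) → 2 Ce³⁺(aq) + Zn²⁺(aq)
Q = [Ce³⁺]^2·[Zn²⁺] / ([Ce⁴⁺]^2); log Q = -4.737.
E = E° − (0.0592/n) log Q = +2.41 − (0.0592/2)(-4.737) = +2.550 V.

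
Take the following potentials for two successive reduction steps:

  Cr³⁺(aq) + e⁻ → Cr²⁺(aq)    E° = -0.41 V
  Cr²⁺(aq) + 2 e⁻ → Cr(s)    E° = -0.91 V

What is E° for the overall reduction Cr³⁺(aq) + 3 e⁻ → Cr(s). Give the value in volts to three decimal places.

-0.743 V

Since ΔG° = −nFE° is additive over sequential reductions, n₃E°₃ = n₁E°₁ + n₂E°₂.
E°₃ = (1×-0.41 + 2×-0.91) / 3 = (-2.230) / 3 = -0.743 V.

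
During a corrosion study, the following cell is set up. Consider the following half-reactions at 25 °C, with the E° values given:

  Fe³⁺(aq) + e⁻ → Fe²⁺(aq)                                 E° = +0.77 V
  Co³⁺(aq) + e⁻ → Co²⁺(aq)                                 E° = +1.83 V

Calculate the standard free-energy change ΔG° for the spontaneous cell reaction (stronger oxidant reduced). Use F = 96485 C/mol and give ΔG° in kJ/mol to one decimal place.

Co³⁺/Co²⁺ (E° = +1.83 V) is the cathode; Fe³⁺/Fe²⁺ (E° = +0.77 V) is the anode, so E°cell = +1.06 V.
Balancing electrons gives n = 1 (lcm of 1 and 1).
ΔG° = −nFE° = −(1)(96485)(+1.06) = -102,274 J = -102.3 kJ/mol.

-102.3 kJ/mol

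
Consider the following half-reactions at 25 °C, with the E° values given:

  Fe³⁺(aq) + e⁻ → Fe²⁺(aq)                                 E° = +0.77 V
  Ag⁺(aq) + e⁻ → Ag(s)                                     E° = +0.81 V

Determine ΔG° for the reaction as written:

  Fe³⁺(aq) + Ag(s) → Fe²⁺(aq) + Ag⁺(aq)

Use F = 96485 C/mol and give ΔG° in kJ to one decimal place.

+3.9 kJ

As written, Fe³⁺/Fe²⁺ is reduced (cathode) and Ag⁺/Ag is oxidised (anode), so E°cell = (+0.77) − (+0.81) = -0.04 V.
Balancing electrons gives n = 1.
ΔG° = −nFE° = −(1)(96485)(-0.04) = 3,859 J = +3.9 kJ.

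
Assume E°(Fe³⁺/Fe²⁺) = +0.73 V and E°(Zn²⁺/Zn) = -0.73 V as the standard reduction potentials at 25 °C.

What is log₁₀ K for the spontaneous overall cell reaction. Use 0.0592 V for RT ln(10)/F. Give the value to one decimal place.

49.3

Cathode: Fe³⁺/Fe²⁺; anode: Zn²⁺/Zn. E°cell = +1.46 V, n = 2.
log K = nE°cell / 0.0592 = (2)(+1.46) / 0.0592 = 49.3.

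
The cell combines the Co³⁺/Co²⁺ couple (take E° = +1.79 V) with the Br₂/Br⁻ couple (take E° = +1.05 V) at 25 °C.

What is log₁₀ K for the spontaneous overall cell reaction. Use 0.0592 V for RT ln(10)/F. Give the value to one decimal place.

25.0

Cathode: Co³⁺/Co²⁺; anode: Br₂/Br⁻. E°cell = +0.74 V, n = 2.
log K = nE°cell / 0.0592 = (2)(+0.74) / 0.0592 = 25.0.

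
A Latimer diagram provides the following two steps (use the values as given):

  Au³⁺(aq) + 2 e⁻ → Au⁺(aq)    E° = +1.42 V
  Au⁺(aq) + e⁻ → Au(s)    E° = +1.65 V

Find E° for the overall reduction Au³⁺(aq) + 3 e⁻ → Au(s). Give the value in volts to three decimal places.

Standard free energies of sequential steps add: ΔG°₃ = ΔG°₁ + ΔG°₂, so n₃E°₃ = n₁E°₁ + n₂E°₂.
E°₃ = (2×+1.42 + 1×+1.65) / 3 = (+4.490) / 3 = +1.497 V.

+1.497 V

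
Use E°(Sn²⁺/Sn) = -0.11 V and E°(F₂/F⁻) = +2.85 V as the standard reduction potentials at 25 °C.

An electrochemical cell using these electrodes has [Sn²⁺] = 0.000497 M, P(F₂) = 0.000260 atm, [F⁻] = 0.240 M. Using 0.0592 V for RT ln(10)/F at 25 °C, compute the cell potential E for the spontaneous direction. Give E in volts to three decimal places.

+2.988 V

F₂/F⁻ is the cathode (higher E°), Sn²⁺/Sn the anode: E°cell = +2.85 − (-0.11) = +2.96 V, n = 2.
Overall: F₂(g) + Sn(s) → 2 F⁻(aq) + Sn²⁺(aq)
Q = [F⁻]^2·[Sn²⁺] / (P(F₂)); log Q = -0.958.
E = E° − (0.0592/n) log Q = +2.96 − (0.0592/2)(-0.958) = +2.988 V.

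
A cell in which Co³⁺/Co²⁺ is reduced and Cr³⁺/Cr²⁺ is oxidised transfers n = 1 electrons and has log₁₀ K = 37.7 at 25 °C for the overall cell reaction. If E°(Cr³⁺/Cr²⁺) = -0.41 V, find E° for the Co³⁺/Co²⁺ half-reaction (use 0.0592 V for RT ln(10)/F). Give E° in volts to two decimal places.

+1.82 V

E°cell = (0.0592/n)·log K = (0.0592/1)(37.7) = +2.232 V.
Since Co³⁺/Co²⁺ is the cathode and Cr³⁺/Cr²⁺ the anode, E°cell = E°(Co³⁺/Co²⁺) − E°(Cr³⁺/Cr²⁺).
So E°(Co³⁺/Co²⁺) = E°cell + E°(Cr³⁺/Cr²⁺) = +2.232 + (-0.41) = +1.82 V.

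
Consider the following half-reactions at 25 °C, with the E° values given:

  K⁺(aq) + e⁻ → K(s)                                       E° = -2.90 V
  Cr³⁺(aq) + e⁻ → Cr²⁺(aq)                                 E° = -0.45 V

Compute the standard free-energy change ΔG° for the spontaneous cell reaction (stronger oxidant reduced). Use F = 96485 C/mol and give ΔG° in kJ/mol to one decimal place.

Cr³⁺/Cr²⁺ (E° = -0.45 V) is the cathode; K⁺/K (E° = -2.90 V) is the anode, so E°cell = +2.45 V.
Balancing electrons gives n = 1 (lcm of 1 and 1).
ΔG° = −nFE° = −(1)(96485)(+2.45) = -236,388 J = -236.4 kJ/mol.

-236.4 kJ/mol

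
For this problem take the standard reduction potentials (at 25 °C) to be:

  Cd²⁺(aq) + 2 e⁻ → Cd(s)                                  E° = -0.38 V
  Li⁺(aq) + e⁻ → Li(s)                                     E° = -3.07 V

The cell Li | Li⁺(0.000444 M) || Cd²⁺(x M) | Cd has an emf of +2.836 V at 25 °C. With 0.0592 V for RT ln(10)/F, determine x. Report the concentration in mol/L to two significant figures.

0.017 M

Cd²⁺/Cd is the cathode, Li⁺/Li the anode: E°cell = +2.69 V, n = 2.
Overall reaction: Cd²⁺(aq) + 2 Li(s) → Cd(s) + 2 Li⁺(aq); Q = [Li⁺]^2/[Cd²⁺]^1.
From E = E° − (0.0592/n) log Q: log Q = (E° − E)·n/0.0592 = (+2.69 − (+2.836))·2/0.0592 = -4.9324.
So 1·log[Cd²⁺] = 2·log(0.000444) − log Q = -6.7052 − (-4.9324) = -1.7728; [Cd²⁺] = 10^(-1.7728) ≈ 0.017 M.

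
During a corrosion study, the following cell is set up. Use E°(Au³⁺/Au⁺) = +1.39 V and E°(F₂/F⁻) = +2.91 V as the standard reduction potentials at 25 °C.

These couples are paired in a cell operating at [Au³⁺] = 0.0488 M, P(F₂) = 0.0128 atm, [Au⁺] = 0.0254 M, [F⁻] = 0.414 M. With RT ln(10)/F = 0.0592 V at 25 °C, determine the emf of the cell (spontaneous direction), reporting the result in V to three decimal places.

F₂/F⁻ is the cathode (higher E°), Au³⁺/Au⁺ the anode: E°cell = +2.91 − (+1.39) = +1.52 V, n = 2.
Overall: F₂(g) + Au⁺(aq) → 2 F⁻(aq) + Au³⁺(aq)
Q = [F⁻]^2·[Au³⁺] / (P(F₂)·[Au⁺]); log Q = 1.410.
E = E° − (0.0592/n) log Q = +1.52 − (0.0592/2)(1.410) = +1.478 V.

+1.478 V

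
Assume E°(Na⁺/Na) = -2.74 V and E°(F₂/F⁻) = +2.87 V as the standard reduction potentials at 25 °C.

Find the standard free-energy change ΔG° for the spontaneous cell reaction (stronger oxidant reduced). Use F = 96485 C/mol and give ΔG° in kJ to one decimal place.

F₂/F⁻ (E° = +2.87 V) is the cathode; Na⁺/Na (E° = -2.74 V) is the anode, so E°cell = +5.61 V.
Balancing electrons gives n = 2 (lcm of 2 and 1).
ΔG° = −nFE° = −(2)(96485)(+5.61) = -1,082,562 J = -1082.6 kJ.

-1082.6 kJ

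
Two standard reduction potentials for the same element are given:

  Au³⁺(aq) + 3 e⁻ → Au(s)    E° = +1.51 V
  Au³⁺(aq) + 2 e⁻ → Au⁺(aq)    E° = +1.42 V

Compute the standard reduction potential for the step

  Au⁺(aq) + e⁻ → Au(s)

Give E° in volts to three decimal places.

Sequential free energies add, so n₃E°₃ = n₁E°₁ + n₂E°₂.
With n₃ = 3, and the known step contributing 2×(+1.42) V, the unknown satisfies 1·E° = 3×(+1.51) − 2×(+1.42) = +1.690.
E° = +1.690 / 1 = +1.690 V.

+1.690 V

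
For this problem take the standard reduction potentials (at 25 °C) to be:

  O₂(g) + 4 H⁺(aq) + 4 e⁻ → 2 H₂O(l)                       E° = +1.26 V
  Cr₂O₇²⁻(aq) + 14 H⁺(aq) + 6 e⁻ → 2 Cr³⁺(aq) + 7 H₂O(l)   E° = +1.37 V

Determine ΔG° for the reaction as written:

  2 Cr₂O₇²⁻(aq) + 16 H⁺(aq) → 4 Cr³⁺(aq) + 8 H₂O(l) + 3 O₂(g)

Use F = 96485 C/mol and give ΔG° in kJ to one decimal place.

-127.4 kJ

As written, Cr₂O₇²⁻/Cr³⁺ is reduced (cathode) and O₂/H₂O is oxidised (anode), so E°cell = (+1.37) − (+1.26) = +0.11 V.
Balancing electrons gives n = 12.
ΔG° = −nFE° = −(12)(96485)(+0.11) = -127,360 J = -127.4 kJ.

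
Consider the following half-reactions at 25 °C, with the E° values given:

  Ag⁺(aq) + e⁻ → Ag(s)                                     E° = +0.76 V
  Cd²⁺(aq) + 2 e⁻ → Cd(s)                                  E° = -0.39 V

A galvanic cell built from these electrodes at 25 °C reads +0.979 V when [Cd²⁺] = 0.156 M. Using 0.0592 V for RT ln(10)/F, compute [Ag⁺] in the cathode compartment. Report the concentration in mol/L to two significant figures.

Ag⁺/Ag is the cathode, Cd²⁺/Cd the anode: E°cell = +1.15 V, n = 2.
Overall reaction: 2 Ag⁺(aq) + Cd(s) → 2 Ag(s) + Cd²⁺(aq); Q = [Cd²⁺]^1/[Ag⁺]^2.
From E = E° − (0.0592/n) log Q: log Q = (E° − E)·n/0.0592 = (+1.15 − (+0.979))·2/0.0592 = 5.7770.
So 2·log[Ag⁺] = 1·log(0.156) − log Q = -0.8069 − (5.7770) = -6.5839; log[Ag⁺] = -6.5839 / 2 = -3.2919; [Ag⁺] = 10^(-3.2919) ≈ 0.00051 M.

0.00051 M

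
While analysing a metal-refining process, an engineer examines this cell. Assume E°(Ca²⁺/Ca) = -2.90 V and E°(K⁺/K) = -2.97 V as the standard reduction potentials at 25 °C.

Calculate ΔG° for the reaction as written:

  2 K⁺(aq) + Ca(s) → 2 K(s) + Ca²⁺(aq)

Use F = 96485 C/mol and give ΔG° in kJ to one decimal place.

+13.5 kJ

As written, K⁺/K is reduced (cathode) and Ca²⁺/Ca is oxidised (anode), so E°cell = (-2.97) − (-2.90) = -0.07 V.
Balancing electrons gives n = 2.
ΔG° = −nFE° = −(2)(96485)(-0.07) = 13,508 J = +13.5 kJ.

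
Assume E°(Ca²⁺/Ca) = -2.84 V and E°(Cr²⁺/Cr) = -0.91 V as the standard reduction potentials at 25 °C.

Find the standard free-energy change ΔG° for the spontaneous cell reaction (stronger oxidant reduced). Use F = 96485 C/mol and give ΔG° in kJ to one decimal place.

-372.4 kJ

Cr²⁺/Cr (E° = -0.91 V) is the cathode; Ca²⁺/Ca (E° = -2.84 V) is the anode, so E°cell = +1.93 V.
Balancing electrons gives n = 2 (lcm of 2 and 2).
ΔG° = −nFE° = −(2)(96485)(+1.93) = -372,432 J = -372.4 kJ.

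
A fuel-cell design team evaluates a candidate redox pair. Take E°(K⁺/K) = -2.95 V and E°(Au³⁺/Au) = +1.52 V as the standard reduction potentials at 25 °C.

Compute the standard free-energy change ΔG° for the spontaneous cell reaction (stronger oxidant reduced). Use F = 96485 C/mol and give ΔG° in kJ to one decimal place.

Au³⁺/Au (E° = +1.52 V) is the cathode; K⁺/K (E° = -2.95 V) is the anode, so E°cell = +4.47 V.
Balancing electrons gives n = 3 (lcm of 3 and 1).
ΔG° = −nFE° = −(3)(96485)(+4.47) = -1,293,864 J = -1293.9 kJ.

-1293.9 kJ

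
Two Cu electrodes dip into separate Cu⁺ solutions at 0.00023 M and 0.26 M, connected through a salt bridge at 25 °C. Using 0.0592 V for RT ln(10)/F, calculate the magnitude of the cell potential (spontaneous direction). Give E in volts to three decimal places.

+0.181 V

For a concentration cell E°cell = 0. The 0.26 M side is the cathode (reduction is favoured where [Cu⁺] is higher).
With n = 1, E = −(0.0592/1) log([Cu⁺]ₐₙ/[Cu⁺]꜀ₐₜ) = −(0.0592/1) log(0.00023/0.26) = −(0.0592/1)(-3.053) = +0.181 V.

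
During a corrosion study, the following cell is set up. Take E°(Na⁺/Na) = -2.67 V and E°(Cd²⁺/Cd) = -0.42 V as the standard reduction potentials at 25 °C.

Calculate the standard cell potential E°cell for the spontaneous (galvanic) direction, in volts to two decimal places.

+2.25 V

The Cd²⁺/Cd couple has the higher reduction potential, so it is the cathode; Na⁺/Na is oxidised at the anode.
E°cell = E°(cathode) − E°(anode) = (-0.42) − (-2.67) = +2.25 V.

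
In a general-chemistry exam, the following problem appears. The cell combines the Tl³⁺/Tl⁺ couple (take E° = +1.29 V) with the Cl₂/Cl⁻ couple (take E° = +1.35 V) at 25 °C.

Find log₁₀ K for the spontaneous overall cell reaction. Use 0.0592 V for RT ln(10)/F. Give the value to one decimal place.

Cathode: Cl₂/Cl⁻; anode: Tl³⁺/Tl⁺. E°cell = +0.06 V, n = 2.
log K = nE°cell / 0.0592 = (2)(+0.06) / 0.0592 = 2.0.

2.0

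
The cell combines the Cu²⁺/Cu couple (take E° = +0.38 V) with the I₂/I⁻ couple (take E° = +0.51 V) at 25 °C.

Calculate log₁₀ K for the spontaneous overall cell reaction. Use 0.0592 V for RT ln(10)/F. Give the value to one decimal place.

Cathode: I₂/I⁻; anode: Cu²⁺/Cu. E°cell = +0.13 V, n = 2.
log K = nE°cell / 0.0592 = (2)(+0.13) / 0.0592 = 4.4.

4.4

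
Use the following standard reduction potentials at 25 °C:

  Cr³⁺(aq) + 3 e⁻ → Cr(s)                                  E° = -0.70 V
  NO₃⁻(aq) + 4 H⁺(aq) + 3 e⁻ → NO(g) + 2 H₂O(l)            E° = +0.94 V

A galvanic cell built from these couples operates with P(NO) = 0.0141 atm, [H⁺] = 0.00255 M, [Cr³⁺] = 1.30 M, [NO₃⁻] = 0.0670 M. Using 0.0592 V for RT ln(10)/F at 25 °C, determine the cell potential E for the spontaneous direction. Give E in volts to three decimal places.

+1.446 V

NO₃⁻/NO is the cathode (higher E°), Cr³⁺/Cr the anode: E°cell = +0.94 − (-0.70) = +1.64 V, n = 3.
Overall: NO₃⁻(aq) + 4 H⁺(aq) + Cr(s) → NO(g) + 2 H₂O(l) + Cr³⁺(aq)
Q = P(NO)·[Cr³⁺] / ([NO₃⁻]·[H⁺]^4); log Q = 9.811.
E = E° − (0.0592/n) log Q = +1.64 − (0.0592/3)(9.811) = +1.446 V.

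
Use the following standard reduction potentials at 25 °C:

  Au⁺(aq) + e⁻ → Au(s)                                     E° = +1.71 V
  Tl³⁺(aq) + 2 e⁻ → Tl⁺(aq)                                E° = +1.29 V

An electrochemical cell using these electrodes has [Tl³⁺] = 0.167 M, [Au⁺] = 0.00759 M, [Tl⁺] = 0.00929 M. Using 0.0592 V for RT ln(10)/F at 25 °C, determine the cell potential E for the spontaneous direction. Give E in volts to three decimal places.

+0.257 V

Au⁺/Au is the cathode (higher E°), Tl³⁺/Tl⁺ the anode: E°cell = +1.71 − (+1.29) = +0.42 V, n = 2.
Overall: 2 Au⁺(aq) + Tl⁺(aq) → 2 Au(s) + Tl³⁺(aq)
Q = [Tl³⁺] / ([Au⁺]^2·[Tl⁺]); log Q = 5.494.
E = E° − (0.0592/n) log Q = +0.42 − (0.0592/2)(5.494) = +0.257 V.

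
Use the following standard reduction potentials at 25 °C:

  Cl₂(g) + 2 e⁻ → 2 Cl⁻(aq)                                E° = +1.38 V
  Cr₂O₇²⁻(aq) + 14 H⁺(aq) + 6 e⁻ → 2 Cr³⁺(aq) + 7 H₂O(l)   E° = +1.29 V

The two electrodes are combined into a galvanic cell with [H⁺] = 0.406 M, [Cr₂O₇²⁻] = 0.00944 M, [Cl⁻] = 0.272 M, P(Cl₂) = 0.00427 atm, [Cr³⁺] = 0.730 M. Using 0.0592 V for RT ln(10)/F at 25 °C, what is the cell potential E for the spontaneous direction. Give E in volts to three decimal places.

+0.125 V

Cl₂/Cl⁻ is the cathode (higher E°), Cr₂O₇²⁻/Cr³⁺ the anode: E°cell = +1.38 − (+1.29) = +0.09 V, n = 6.
Overall: 3 Cl₂(g) + 2 Cr³⁺(aq) + 7 H₂O(l) → 6 Cl⁻(aq) + Cr₂O₇²⁻(aq) + 14 H⁺(aq)
Q = [Cl⁻]^6·[Cr₂O₇²⁻]·[H⁺]^14 / (P(Cl₂)^3·[Cr³⁺]^2); log Q = -3.516.
E = E° − (0.0592/n) log Q = +0.09 − (0.0592/6)(-3.516) = +0.125 V.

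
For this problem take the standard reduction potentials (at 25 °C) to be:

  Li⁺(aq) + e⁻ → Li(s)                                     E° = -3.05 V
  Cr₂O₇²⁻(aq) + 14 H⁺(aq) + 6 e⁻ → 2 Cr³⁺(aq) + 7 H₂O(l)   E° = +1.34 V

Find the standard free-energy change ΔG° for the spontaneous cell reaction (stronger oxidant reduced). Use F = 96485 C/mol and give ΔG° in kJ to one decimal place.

-2541.4 kJ

Cr₂O₇²⁻/Cr³⁺ (E° = +1.34 V) is the cathode; Li⁺/Li (E° = -3.05 V) is the anode, so E°cell = +4.39 V.
Balancing electrons gives n = 6 (lcm of 6 and 1).
ΔG° = −nFE° = −(6)(96485)(+4.39) = -2,541,415 J = -2541.4 kJ.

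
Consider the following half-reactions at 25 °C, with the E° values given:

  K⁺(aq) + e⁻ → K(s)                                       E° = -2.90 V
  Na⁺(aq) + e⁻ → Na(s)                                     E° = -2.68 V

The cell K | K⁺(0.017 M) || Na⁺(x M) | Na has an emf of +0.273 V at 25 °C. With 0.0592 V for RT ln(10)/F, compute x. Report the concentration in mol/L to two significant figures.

0.13 M

Na⁺/Na is the cathode, K⁺/K the anode: E°cell = +0.22 V, n = 1.
Overall reaction: Na⁺(aq) + K(s) → Na(s) + K⁺(aq); Q = [K⁺]^1/[Na⁺]^1.
From E = E° − (0.0592/n) log Q: log Q = (E° − E)·n/0.0592 = (+0.22 − (+0.273))·1/0.0592 = -0.8953.
So 1·log[Na⁺] = 1·log(0.017) − log Q = -1.7696 − (-0.8953) = -0.8743; [Na⁺] = 10^(-0.8743) ≈ 0.13 M.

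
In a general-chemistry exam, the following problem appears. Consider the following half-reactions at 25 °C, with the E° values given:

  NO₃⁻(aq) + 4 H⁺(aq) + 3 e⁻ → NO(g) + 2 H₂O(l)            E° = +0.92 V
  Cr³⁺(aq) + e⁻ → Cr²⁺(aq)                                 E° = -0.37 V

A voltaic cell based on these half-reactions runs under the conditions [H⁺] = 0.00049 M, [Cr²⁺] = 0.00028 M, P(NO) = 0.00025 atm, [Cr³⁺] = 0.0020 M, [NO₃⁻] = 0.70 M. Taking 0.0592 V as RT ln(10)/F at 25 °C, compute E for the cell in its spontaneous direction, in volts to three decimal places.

+1.046 V

NO₃⁻/NO is the cathode (higher E°), Cr³⁺/Cr²⁺ the anode: E°cell = +0.92 − (-0.37) = +1.29 V, n = 3.
Overall: NO₃⁻(aq) + 4 H⁺(aq) + 3 Cr²⁺(aq) → NO(g) + 2 H₂O(l) + 3 Cr³⁺(aq)
Q = P(NO)·[Cr³⁺]^3 / ([NO₃⁻]·[H⁺]^4·[Cr²⁺]^3); log Q = 12.354.
E = E° − (0.0592/n) log Q = +1.29 − (0.0592/3)(12.354) = +1.046 V.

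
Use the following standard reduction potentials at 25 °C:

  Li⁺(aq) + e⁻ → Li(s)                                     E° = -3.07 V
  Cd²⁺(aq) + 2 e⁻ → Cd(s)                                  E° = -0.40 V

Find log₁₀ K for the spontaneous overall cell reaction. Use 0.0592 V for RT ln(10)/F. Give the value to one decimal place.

90.2

Cathode: Cd²⁺/Cd; anode: Li⁺/Li. E°cell = +2.67 V, n = 2.
log K = nE°cell / 0.0592 = (2)(+2.67) / 0.0592 = 90.2.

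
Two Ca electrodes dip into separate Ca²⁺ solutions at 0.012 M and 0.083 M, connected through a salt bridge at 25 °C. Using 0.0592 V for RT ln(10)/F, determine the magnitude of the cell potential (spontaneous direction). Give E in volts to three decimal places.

+0.025 V

For a concentration cell E°cell = 0. The 0.083 M side is the cathode (reduction is favoured where [Ca²⁺] is higher).
With n = 2, E = −(0.0592/2) log([Ca²⁺]ₐₙ/[Ca²⁺]꜀ₐₜ) = −(0.0592/2) log(0.012/0.083) = −(0.0592/2)(-0.840) = +0.025 V.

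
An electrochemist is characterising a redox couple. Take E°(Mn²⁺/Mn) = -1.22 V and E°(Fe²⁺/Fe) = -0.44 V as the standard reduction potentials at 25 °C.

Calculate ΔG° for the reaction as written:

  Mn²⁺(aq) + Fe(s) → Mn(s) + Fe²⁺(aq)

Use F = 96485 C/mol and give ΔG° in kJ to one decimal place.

+150.5 kJ

As written, Mn²⁺/Mn is reduced (cathode) and Fe²⁺/Fe is oxidised (anode), so E°cell = (-1.22) − (-0.44) = -0.78 V.
Balancing electrons gives n = 2.
ΔG° = −nFE° = −(2)(96485)(-0.78) = 150,517 J = +150.5 kJ.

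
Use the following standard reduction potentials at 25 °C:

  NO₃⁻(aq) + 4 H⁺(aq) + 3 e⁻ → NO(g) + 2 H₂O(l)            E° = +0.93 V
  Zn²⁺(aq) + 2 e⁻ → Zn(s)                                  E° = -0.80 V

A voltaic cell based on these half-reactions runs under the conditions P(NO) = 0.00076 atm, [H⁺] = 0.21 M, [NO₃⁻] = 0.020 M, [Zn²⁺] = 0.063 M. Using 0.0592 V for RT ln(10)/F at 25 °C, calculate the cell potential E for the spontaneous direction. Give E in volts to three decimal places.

NO₃⁻/NO is the cathode (higher E°), Zn²⁺/Zn the anode: E°cell = +0.93 − (-0.80) = +1.73 V, n = 6.
Overall: 2 NO₃⁻(aq) + 8 H⁺(aq) + 3 Zn(s) → 2 NO(g) + 4 H₂O(l) + 3 Zn²⁺(aq)
Q = P(NO)^2·[Zn²⁺]^3 / ([NO₃⁻]^2·[H⁺]^8); log Q = -1.020.
E = E° − (0.0592/n) log Q = +1.73 − (0.0592/6)(-1.020) = +1.740 V.

+1.740 V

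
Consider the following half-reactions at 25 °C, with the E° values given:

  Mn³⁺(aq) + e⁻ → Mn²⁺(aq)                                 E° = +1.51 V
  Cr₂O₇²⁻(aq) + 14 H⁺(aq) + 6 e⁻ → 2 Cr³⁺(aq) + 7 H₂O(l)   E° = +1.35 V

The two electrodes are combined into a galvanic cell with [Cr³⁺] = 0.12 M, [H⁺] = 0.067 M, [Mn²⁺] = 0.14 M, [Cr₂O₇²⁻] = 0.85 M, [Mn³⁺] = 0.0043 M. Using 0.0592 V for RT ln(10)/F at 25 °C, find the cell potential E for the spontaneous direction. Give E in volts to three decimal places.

+0.215 V

Mn³⁺/Mn²⁺ is the cathode (higher E°), Cr₂O₇²⁻/Cr³⁺ the anode: E°cell = +1.51 − (+1.35) = +0.16 V, n = 6.
Overall: 6 Mn³⁺(aq) + 2 Cr³⁺(aq) + 7 H₂O(l) → 6 Mn²⁺(aq) + Cr₂O₇²⁻(aq) + 14 H⁺(aq)
Q = [Mn²⁺]^6·[Cr₂O₇²⁻]·[H⁺]^14 / ([Mn³⁺]^6·[Cr³⁺]^2); log Q = -5.588.
E = E° − (0.0592/n) log Q = +0.16 − (0.0592/6)(-5.588) = +0.215 V.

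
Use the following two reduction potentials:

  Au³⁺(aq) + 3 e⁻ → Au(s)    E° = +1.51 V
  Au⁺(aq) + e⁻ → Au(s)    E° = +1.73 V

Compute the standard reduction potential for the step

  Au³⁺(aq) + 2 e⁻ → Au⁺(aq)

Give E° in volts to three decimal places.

Sequential free energies add, so n₃E°₃ = n₁E°₁ + n₂E°₂.
With n₃ = 3, and the known step contributing 1×(+1.73) V, the unknown satisfies 2·E° = 3×(+1.51) − 1×(+1.73) = +2.800.
E° = +2.800 / 2 = +1.400 V.

+1.400 V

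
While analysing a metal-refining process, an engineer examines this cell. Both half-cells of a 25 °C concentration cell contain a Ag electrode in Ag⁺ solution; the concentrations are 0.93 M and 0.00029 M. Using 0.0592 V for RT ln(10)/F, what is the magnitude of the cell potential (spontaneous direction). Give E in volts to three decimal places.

+0.208 V

For a concentration cell E°cell = 0. The 0.93 M side is the cathode (reduction is favoured where [Ag⁺] is higher).
With n = 1, E = −(0.0592/1) log([Ag⁺]ₐₙ/[Ag⁺]꜀ₐₜ) = −(0.0592/1) log(0.00029/0.93) = −(0.0592/1)(-3.506) = +0.208 V.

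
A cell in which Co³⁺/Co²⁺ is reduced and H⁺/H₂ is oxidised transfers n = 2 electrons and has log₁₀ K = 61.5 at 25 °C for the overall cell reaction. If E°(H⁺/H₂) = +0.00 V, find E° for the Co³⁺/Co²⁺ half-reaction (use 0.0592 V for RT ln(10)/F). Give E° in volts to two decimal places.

+1.82 V

E°cell = (0.0592/n)·log K = (0.0592/2)(61.5) = +1.820 V.
Since Co³⁺/Co²⁺ is the cathode and H⁺/H₂ the anode, E°cell = E°(Co³⁺/Co²⁺) − E°(H⁺/H₂).
So E°(Co³⁺/Co²⁺) = E°cell + E°(H⁺/H₂) = +1.820 + (+0.00) = +1.82 V.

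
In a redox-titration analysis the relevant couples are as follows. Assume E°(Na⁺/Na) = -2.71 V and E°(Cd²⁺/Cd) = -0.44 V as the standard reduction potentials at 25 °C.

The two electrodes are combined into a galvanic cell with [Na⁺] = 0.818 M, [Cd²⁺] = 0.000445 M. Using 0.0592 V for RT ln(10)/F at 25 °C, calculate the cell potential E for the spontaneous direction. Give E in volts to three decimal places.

Cd²⁺/Cd is the cathode (higher E°), Na⁺/Na the anode: E°cell = -0.44 − (-2.71) = +2.27 V, n = 2.
Overall: Cd²⁺(aq) + 2 Na(s) → Cd(s) + 2 Na⁺(aq)
Q = [Na⁺]^2 / ([Cd²⁺]); log Q = 3.177.
E = E° − (0.0592/n) log Q = +2.27 − (0.0592/2)(3.177) = +2.176 V.

+2.176 V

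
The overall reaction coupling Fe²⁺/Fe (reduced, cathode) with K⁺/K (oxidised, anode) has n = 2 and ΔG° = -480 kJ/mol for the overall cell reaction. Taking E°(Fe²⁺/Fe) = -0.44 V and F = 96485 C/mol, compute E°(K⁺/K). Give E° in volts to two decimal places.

-2.93 V

E°cell = −ΔG°/(nF) = −(-480×10³)/((2)(96485)) = +2.487 V.
Since Fe²⁺/Fe is the cathode and K⁺/K the anode, E°cell = E°(Fe²⁺/Fe) − E°(K⁺/K).
So E°(K⁺/K) = E°(Fe²⁺/Fe) − E°cell = (-0.44) − (+2.487) = -2.93 V.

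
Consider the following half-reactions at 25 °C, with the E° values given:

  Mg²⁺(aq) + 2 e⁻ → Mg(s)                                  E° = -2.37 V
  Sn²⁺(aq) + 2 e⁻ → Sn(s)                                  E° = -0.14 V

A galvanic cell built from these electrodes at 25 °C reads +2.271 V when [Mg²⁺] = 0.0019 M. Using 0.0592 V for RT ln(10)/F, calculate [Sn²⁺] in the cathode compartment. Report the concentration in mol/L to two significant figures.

0.046 M

Sn²⁺/Sn is the cathode, Mg²⁺/Mg the anode: E°cell = +2.23 V, n = 2.
Overall reaction: Sn²⁺(aq) + Mg(s) → Sn(s) + Mg²⁺(aq); Q = [Mg²⁺]^1/[Sn²⁺]^1.
From E = E° − (0.0592/n) log Q: log Q = (E° − E)·n/0.0592 = (+2.23 − (+2.271))·2/0.0592 = -1.3851.
So 1·log[Sn²⁺] = 1·log(0.0019) − log Q = -2.7212 − (-1.3851) = -1.3361; [Sn²⁺] = 10^(-1.3361) ≈ 0.046 M.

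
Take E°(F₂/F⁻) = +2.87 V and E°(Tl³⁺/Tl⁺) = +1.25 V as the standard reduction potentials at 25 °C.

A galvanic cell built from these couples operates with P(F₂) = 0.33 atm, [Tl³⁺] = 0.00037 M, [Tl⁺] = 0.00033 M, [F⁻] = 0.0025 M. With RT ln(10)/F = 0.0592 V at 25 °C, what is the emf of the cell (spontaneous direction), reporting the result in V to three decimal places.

+1.758 V

F₂/F⁻ is the cathode (higher E°), Tl³⁺/Tl⁺ the anode: E°cell = +2.87 − (+1.25) = +1.62 V, n = 2.
Overall: F₂(g) + Tl⁺(aq) → 2 F⁻(aq) + Tl³⁺(aq)
Q = [F⁻]^2·[Tl³⁺] / (P(F₂)·[Tl⁺]); log Q = -4.673.
E = E° − (0.0592/n) log Q = +1.62 − (0.0592/2)(-4.673) = +1.758 V.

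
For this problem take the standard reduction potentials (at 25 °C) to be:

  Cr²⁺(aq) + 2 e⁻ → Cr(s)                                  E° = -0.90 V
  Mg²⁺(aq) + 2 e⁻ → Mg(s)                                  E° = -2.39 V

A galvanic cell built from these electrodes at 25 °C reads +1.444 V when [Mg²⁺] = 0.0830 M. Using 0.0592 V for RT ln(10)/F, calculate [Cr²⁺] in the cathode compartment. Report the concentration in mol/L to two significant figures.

Cr²⁺/Cr is the cathode, Mg²⁺/Mg the anode: E°cell = +1.49 V, n = 2.
Overall reaction: Cr²⁺(aq) + Mg(s) → Cr(s) + Mg²⁺(aq); Q = [Mg²⁺]^1/[Cr²⁺]^1.
From E = E° − (0.0592/n) log Q: log Q = (E° − E)·n/0.0592 = (+1.49 − (+1.444))·2/0.0592 = 1.5541.
So 1·log[Cr²⁺] = 1·log(0.083) − log Q = -1.0809 − (1.5541) = -2.6350; [Cr²⁺] = 10^(-2.6350) ≈ 0.0023 M.

0.0023 M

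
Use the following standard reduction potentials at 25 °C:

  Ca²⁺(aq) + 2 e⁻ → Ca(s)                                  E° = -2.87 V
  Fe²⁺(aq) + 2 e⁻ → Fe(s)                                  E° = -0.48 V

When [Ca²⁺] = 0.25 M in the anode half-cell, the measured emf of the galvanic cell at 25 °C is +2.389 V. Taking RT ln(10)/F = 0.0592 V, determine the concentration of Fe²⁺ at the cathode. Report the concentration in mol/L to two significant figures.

Fe²⁺/Fe is the cathode, Ca²⁺/Ca the anode: E°cell = +2.39 V, n = 2.
Overall reaction: Fe²⁺(aq) + Ca(s) → Fe(s) + Ca²⁺(aq); Q = [Ca²⁺]^1/[Fe²⁺]^1.
From E = E° − (0.0592/n) log Q: log Q = (E° − E)·n/0.0592 = (+2.39 − (+2.389))·2/0.0592 = 0.0338.
So 1·log[Fe²⁺] = 1·log(0.25) − log Q = -0.6021 − (0.0338) = -0.6359; [Fe²⁺] = 10^(-0.6359) ≈ 0.23 M.

0.23 M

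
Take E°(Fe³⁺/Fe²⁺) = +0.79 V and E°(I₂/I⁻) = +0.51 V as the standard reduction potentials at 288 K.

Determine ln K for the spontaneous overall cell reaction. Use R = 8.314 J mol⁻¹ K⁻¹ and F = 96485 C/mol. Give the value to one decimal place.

Cathode: Fe³⁺/Fe²⁺; anode: I₂/I⁻. E°cell = (+0.79) − (+0.51) = +0.28 V, with n = 2.
ΔG° = −nFE° = −RT ln K, so ln K = nFE°/(RT) = (2)(96485)(+0.28) / ((8.314)(288)) = 22.566.

22.6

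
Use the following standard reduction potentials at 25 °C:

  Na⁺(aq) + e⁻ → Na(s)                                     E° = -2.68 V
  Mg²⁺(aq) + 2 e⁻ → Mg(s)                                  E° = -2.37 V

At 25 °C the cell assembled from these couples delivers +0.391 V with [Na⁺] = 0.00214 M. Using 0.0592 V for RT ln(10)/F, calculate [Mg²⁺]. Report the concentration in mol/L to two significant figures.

Mg²⁺/Mg is the cathode, Na⁺/Na the anode: E°cell = +0.31 V, n = 2.
Overall reaction: Mg²⁺(aq) + 2 Na(s) → Mg(s) + 2 Na⁺(aq); Q = [Na⁺]^2/[Mg²⁺]^1.
From E = E° − (0.0592/n) log Q: log Q = (E° − E)·n/0.0592 = (+0.31 − (+0.391))·2/0.0592 = -2.7365.
So 1·log[Mg²⁺] = 2·log(0.00214) − log Q = -5.3392 − (-2.7365) = -2.6027; [Mg²⁺] = 10^(-2.6027) ≈ 0.0025 M.

0.0025 M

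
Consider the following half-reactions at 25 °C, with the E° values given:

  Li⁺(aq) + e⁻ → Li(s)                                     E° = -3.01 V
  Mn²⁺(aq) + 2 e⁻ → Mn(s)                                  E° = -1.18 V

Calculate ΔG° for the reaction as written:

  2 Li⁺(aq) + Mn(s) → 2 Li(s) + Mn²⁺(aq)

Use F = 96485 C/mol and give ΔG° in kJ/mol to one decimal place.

+353.1 kJ/mol

As written, Li⁺/Li is reduced (cathode) and Mn²⁺/Mn is oxidised (anode), so E°cell = (-3.01) − (-1.18) = -1.83 V.
Balancing electrons gives n = 2.
ΔG° = −nFE° = −(2)(96485)(-1.83) = 353,135 J = +353.1 kJ/mol.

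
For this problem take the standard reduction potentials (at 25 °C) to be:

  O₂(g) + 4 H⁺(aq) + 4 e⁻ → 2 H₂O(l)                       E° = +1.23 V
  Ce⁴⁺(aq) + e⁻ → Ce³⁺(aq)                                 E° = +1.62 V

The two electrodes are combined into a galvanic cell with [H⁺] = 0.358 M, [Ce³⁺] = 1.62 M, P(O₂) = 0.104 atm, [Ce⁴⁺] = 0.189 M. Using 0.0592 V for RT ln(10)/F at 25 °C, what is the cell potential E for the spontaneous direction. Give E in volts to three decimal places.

Ce⁴⁺/Ce³⁺ is the cathode (higher E°), O₂/H₂O the anode: E°cell = +1.62 − (+1.23) = +0.39 V, n = 4.
Overall: 4 Ce⁴⁺(aq) + 2 H₂O(l) → 4 Ce³⁺(aq) + O₂(g) + 4 H⁺(aq)
Q = [Ce³⁺]^4·P(O₂)·[H⁺]^4 / ([Ce⁴⁺]^4); log Q = 0.965.
E = E° − (0.0592/n) log Q = +0.39 − (0.0592/4)(0.965) = +0.376 V.

+0.376 V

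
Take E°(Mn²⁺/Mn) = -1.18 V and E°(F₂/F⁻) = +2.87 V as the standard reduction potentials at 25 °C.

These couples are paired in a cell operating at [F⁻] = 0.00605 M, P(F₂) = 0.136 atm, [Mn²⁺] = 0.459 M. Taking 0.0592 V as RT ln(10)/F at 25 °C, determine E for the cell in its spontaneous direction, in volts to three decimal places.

+4.166 V

F₂/F⁻ is the cathode (higher E°), Mn²⁺/Mn the anode: E°cell = +2.87 − (-1.18) = +4.05 V, n = 2.
Overall: F₂(g) + Mn(s) → 2 F⁻(aq) + Mn²⁺(aq)
Q = [F⁻]^2·[Mn²⁺] / (P(F₂)); log Q = -3.908.
E = E° − (0.0592/n) log Q = +4.05 − (0.0592/2)(-3.908) = +4.166 V.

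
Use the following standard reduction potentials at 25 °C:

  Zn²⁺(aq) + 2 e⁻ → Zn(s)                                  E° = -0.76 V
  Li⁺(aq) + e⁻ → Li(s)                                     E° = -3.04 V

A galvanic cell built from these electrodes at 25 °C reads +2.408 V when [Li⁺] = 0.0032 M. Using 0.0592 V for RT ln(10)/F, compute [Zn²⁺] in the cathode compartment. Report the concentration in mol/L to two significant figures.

Zn²⁺/Zn is the cathode, Li⁺/Li the anode: E°cell = +2.28 V, n = 2.
Overall reaction: Zn²⁺(aq) + 2 Li(s) → Zn(s) + 2 Li⁺(aq); Q = [Li⁺]^2/[Zn²⁺]^1.
From E = E° − (0.0592/n) log Q: log Q = (E° − E)·n/0.0592 = (+2.28 − (+2.408))·2/0.0592 = -4.3243.
So 1·log[Zn²⁺] = 2·log(0.0032) − log Q = -4.9897 − (-4.3243) = -0.6654; [Zn²⁺] = 10^(-0.6654) ≈ 0.22 M.

0.22 M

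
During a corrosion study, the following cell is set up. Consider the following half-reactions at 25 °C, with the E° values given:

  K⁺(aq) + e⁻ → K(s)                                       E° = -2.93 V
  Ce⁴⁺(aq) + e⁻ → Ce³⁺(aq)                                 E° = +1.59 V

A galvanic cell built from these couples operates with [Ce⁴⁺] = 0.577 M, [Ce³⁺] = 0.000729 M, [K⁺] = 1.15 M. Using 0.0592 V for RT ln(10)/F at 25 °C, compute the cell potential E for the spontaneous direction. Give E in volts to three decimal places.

Ce⁴⁺/Ce³⁺ is the cathode (higher E°), K⁺/K the anode: E°cell = +1.59 − (-2.93) = +4.52 V, n = 1.
Overall: Ce⁴⁺(aq) + K(s) → Ce³⁺(aq) + K⁺(aq)
Q = [Ce³⁺]·[K⁺] / ([Ce⁴⁺]); log Q = -2.838.
E = E° − (0.0592/n) log Q = +4.52 − (0.0592/1)(-2.838) = +4.688 V.

+4.688 V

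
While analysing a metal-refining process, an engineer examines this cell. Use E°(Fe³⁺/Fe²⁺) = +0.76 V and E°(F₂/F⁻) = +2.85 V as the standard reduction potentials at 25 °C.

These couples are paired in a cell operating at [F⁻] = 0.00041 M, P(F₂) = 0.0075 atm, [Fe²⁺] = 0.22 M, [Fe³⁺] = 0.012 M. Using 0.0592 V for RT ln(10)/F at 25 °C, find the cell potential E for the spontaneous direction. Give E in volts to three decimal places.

+2.302 V

F₂/F⁻ is the cathode (higher E°), Fe³⁺/Fe²⁺ the anode: E°cell = +2.85 − (+0.76) = +2.09 V, n = 2.
Overall: F₂(g) + 2 Fe²⁺(aq) → 2 F⁻(aq) + 2 Fe³⁺(aq)
Q = [F⁻]^2·[Fe³⁺]^2 / (P(F₂)·[Fe²⁺]^2); log Q = -7.176.
E = E° − (0.0592/n) log Q = +2.09 − (0.0592/2)(-7.176) = +2.302 V.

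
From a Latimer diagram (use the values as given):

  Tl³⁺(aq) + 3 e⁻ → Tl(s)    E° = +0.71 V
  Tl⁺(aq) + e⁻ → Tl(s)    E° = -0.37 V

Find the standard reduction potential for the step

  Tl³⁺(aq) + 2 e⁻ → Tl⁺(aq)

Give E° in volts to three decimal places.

+1.250 V

Sequential free energies add, so n₃E°₃ = n₁E°₁ + n₂E°₂.
With n₃ = 3, and the known step contributing 1×(-0.37) V, the unknown satisfies 2·E° = 3×(+0.71) − 1×(-0.37) = +2.500.
E° = +2.500 / 2 = +1.250 V.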